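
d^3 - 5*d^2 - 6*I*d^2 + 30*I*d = d*(d - 5)*(d - 6*I)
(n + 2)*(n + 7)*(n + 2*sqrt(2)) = n^3 + 2*sqrt(2)*n^2 + 9*n^2 + 14*n + 18*sqrt(2)*n + 28*sqrt(2)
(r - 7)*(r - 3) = r^2 - 10*r + 21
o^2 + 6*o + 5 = (o + 1)*(o + 5)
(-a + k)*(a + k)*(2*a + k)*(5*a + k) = -10*a^4 - 7*a^3*k + 9*a^2*k^2 + 7*a*k^3 + k^4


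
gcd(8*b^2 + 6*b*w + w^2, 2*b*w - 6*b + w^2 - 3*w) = 2*b + w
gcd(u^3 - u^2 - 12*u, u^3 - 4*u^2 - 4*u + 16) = u - 4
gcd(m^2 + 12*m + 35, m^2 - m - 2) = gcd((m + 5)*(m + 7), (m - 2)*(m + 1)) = 1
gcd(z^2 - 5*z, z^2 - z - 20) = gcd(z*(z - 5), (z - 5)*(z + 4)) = z - 5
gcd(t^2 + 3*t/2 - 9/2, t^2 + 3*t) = t + 3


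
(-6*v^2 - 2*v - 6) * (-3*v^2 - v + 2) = 18*v^4 + 12*v^3 + 8*v^2 + 2*v - 12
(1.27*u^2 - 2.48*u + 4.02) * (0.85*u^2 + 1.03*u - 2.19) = 1.0795*u^4 - 0.7999*u^3 - 1.9187*u^2 + 9.5718*u - 8.8038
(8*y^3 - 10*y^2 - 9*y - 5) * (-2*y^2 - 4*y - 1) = -16*y^5 - 12*y^4 + 50*y^3 + 56*y^2 + 29*y + 5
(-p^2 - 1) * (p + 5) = -p^3 - 5*p^2 - p - 5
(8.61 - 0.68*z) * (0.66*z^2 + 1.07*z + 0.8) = -0.4488*z^3 + 4.955*z^2 + 8.6687*z + 6.888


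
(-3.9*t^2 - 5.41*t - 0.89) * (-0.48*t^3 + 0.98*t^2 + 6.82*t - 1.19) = 1.872*t^5 - 1.2252*t^4 - 31.4726*t^3 - 33.1274*t^2 + 0.368099999999999*t + 1.0591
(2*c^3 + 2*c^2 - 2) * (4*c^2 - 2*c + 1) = 8*c^5 + 4*c^4 - 2*c^3 - 6*c^2 + 4*c - 2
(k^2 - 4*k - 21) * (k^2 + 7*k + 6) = k^4 + 3*k^3 - 43*k^2 - 171*k - 126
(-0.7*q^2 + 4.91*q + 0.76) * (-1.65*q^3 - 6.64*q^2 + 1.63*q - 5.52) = 1.155*q^5 - 3.4535*q^4 - 34.9974*q^3 + 6.8209*q^2 - 25.8644*q - 4.1952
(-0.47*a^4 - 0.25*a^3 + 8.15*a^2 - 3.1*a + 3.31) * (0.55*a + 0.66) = -0.2585*a^5 - 0.4477*a^4 + 4.3175*a^3 + 3.674*a^2 - 0.2255*a + 2.1846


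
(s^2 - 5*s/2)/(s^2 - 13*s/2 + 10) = s/(s - 4)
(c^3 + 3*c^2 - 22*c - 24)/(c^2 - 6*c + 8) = (c^2 + 7*c + 6)/(c - 2)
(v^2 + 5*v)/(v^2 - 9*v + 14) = v*(v + 5)/(v^2 - 9*v + 14)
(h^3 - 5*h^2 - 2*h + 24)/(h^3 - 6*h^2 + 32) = (h - 3)/(h - 4)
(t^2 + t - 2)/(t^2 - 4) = (t - 1)/(t - 2)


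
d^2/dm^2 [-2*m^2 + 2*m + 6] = -4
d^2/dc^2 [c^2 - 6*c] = 2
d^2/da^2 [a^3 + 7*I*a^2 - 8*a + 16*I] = 6*a + 14*I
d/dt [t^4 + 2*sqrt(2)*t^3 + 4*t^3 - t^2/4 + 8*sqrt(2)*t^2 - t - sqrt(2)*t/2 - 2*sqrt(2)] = 4*t^3 + 6*sqrt(2)*t^2 + 12*t^2 - t/2 + 16*sqrt(2)*t - 1 - sqrt(2)/2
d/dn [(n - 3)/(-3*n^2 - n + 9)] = (-3*n^2 - n + (n - 3)*(6*n + 1) + 9)/(3*n^2 + n - 9)^2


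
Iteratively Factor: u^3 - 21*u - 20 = (u - 5)*(u^2 + 5*u + 4) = (u - 5)*(u + 4)*(u + 1)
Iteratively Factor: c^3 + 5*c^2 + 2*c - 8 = (c - 1)*(c^2 + 6*c + 8) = (c - 1)*(c + 2)*(c + 4)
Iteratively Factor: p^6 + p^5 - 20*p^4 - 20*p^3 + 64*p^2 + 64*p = (p - 2)*(p^5 + 3*p^4 - 14*p^3 - 48*p^2 - 32*p) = p*(p - 2)*(p^4 + 3*p^3 - 14*p^2 - 48*p - 32) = p*(p - 4)*(p - 2)*(p^3 + 7*p^2 + 14*p + 8) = p*(p - 4)*(p - 2)*(p + 4)*(p^2 + 3*p + 2) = p*(p - 4)*(p - 2)*(p + 2)*(p + 4)*(p + 1)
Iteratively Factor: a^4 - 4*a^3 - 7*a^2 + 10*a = (a + 2)*(a^3 - 6*a^2 + 5*a) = (a - 1)*(a + 2)*(a^2 - 5*a) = a*(a - 1)*(a + 2)*(a - 5)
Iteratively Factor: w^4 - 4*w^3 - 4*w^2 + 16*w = (w)*(w^3 - 4*w^2 - 4*w + 16) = w*(w - 2)*(w^2 - 2*w - 8) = w*(w - 2)*(w + 2)*(w - 4)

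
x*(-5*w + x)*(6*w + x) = -30*w^2*x + w*x^2 + x^3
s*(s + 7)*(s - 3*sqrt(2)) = s^3 - 3*sqrt(2)*s^2 + 7*s^2 - 21*sqrt(2)*s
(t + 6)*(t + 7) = t^2 + 13*t + 42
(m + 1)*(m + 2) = m^2 + 3*m + 2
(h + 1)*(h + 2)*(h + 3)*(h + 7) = h^4 + 13*h^3 + 53*h^2 + 83*h + 42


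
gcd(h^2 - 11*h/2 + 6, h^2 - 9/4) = h - 3/2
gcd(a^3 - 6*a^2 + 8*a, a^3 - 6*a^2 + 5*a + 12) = a - 4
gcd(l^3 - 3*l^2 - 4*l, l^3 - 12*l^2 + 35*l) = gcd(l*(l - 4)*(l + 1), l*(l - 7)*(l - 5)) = l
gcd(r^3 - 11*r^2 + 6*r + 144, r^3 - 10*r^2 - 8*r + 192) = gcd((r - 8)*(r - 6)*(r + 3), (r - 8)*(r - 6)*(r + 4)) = r^2 - 14*r + 48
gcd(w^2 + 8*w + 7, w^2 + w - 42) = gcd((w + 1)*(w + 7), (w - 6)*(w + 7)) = w + 7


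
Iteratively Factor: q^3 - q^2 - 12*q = (q + 3)*(q^2 - 4*q) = (q - 4)*(q + 3)*(q)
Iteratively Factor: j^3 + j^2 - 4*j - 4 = (j + 2)*(j^2 - j - 2) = (j - 2)*(j + 2)*(j + 1)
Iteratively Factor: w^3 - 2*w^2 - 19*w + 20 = (w - 1)*(w^2 - w - 20) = (w - 1)*(w + 4)*(w - 5)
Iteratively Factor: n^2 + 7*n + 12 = (n + 3)*(n + 4)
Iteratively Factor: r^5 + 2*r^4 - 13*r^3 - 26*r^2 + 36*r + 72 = (r - 2)*(r^4 + 4*r^3 - 5*r^2 - 36*r - 36) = (r - 2)*(r + 2)*(r^3 + 2*r^2 - 9*r - 18) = (r - 3)*(r - 2)*(r + 2)*(r^2 + 5*r + 6) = (r - 3)*(r - 2)*(r + 2)^2*(r + 3)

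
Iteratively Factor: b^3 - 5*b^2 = (b)*(b^2 - 5*b) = b*(b - 5)*(b)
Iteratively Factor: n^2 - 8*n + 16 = (n - 4)*(n - 4)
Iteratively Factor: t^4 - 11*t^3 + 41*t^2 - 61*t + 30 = (t - 5)*(t^3 - 6*t^2 + 11*t - 6) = (t - 5)*(t - 2)*(t^2 - 4*t + 3) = (t - 5)*(t - 2)*(t - 1)*(t - 3)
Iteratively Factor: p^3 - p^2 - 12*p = (p - 4)*(p^2 + 3*p) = p*(p - 4)*(p + 3)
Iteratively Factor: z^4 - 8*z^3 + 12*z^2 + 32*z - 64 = (z - 2)*(z^3 - 6*z^2 + 32) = (z - 2)*(z + 2)*(z^2 - 8*z + 16) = (z - 4)*(z - 2)*(z + 2)*(z - 4)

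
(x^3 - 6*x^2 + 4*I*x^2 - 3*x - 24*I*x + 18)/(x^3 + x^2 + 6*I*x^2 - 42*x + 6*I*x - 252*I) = (x^2 + 4*I*x - 3)/(x^2 + x*(7 + 6*I) + 42*I)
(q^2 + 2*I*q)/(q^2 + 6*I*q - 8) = q/(q + 4*I)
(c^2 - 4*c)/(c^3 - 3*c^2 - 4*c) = 1/(c + 1)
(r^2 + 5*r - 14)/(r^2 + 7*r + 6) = (r^2 + 5*r - 14)/(r^2 + 7*r + 6)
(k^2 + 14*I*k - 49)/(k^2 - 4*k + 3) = (k^2 + 14*I*k - 49)/(k^2 - 4*k + 3)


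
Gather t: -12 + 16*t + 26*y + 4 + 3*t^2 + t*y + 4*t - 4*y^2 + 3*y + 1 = 3*t^2 + t*(y + 20) - 4*y^2 + 29*y - 7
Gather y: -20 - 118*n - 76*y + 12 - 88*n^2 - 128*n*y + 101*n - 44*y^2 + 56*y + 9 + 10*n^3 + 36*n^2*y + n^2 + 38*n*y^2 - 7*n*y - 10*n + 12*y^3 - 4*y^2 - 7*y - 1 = 10*n^3 - 87*n^2 - 27*n + 12*y^3 + y^2*(38*n - 48) + y*(36*n^2 - 135*n - 27)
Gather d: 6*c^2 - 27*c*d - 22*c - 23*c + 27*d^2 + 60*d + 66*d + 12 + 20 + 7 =6*c^2 - 45*c + 27*d^2 + d*(126 - 27*c) + 39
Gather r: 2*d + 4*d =6*d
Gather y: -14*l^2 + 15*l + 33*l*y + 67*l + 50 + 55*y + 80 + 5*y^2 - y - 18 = -14*l^2 + 82*l + 5*y^2 + y*(33*l + 54) + 112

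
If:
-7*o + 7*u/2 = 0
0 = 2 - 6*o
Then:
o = 1/3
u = 2/3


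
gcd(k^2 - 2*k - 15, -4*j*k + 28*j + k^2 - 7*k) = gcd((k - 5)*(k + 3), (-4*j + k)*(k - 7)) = 1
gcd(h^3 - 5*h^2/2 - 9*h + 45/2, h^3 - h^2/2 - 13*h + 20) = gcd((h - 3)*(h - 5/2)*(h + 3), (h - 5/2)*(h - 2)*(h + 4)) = h - 5/2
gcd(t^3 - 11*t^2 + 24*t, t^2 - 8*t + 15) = t - 3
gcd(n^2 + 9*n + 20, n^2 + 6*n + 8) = n + 4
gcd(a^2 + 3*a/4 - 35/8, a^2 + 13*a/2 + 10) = a + 5/2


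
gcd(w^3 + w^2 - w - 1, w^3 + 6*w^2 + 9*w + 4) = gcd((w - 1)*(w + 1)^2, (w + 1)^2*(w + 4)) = w^2 + 2*w + 1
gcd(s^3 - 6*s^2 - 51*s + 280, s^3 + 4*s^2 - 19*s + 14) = s + 7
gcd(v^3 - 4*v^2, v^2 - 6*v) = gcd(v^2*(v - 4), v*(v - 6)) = v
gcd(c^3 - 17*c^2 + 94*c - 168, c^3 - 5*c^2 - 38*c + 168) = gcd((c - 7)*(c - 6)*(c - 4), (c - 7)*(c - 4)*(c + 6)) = c^2 - 11*c + 28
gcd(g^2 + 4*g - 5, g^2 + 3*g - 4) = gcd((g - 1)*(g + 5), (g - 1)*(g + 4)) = g - 1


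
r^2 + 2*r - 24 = (r - 4)*(r + 6)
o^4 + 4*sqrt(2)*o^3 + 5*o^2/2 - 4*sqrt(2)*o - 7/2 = (o - 1)*(o + 1)*(o + sqrt(2)/2)*(o + 7*sqrt(2)/2)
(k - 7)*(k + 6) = k^2 - k - 42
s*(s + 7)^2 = s^3 + 14*s^2 + 49*s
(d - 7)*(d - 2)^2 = d^3 - 11*d^2 + 32*d - 28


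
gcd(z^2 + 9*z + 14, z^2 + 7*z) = z + 7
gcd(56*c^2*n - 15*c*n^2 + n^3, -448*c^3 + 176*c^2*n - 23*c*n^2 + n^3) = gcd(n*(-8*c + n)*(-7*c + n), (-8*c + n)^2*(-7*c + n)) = 56*c^2 - 15*c*n + n^2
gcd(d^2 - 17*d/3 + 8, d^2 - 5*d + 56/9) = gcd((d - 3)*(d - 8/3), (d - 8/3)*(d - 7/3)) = d - 8/3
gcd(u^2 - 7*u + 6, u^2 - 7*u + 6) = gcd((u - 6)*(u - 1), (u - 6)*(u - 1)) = u^2 - 7*u + 6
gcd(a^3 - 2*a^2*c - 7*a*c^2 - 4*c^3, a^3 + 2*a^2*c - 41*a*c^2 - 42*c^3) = a + c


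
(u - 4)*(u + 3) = u^2 - u - 12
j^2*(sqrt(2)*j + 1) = sqrt(2)*j^3 + j^2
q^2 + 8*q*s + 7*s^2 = (q + s)*(q + 7*s)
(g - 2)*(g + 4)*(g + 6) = g^3 + 8*g^2 + 4*g - 48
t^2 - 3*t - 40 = (t - 8)*(t + 5)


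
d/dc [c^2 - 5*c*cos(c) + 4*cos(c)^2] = 5*c*sin(c) + 2*c - 4*sin(2*c) - 5*cos(c)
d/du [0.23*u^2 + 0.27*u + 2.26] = 0.46*u + 0.27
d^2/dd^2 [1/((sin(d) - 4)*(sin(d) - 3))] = (-4*sin(d)^4 + 21*sin(d)^3 + 5*sin(d)^2 - 126*sin(d) + 74)/((sin(d) - 4)^3*(sin(d) - 3)^3)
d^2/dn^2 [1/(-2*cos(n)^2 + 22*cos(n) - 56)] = (4*sin(n)^4 - 11*sin(n)^2 + 1397*cos(n)/4 - 33*cos(3*n)/4 - 179)/(2*(cos(n) - 7)^3*(cos(n) - 4)^3)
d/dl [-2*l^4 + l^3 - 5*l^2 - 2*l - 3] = -8*l^3 + 3*l^2 - 10*l - 2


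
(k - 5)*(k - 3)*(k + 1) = k^3 - 7*k^2 + 7*k + 15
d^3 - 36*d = d*(d - 6)*(d + 6)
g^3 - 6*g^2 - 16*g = g*(g - 8)*(g + 2)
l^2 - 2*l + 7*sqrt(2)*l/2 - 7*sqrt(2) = (l - 2)*(l + 7*sqrt(2)/2)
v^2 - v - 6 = (v - 3)*(v + 2)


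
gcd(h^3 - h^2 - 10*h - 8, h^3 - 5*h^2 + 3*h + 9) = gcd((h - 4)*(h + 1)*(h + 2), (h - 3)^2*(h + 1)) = h + 1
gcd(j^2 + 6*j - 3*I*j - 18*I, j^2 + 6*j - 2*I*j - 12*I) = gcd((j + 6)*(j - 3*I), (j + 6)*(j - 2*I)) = j + 6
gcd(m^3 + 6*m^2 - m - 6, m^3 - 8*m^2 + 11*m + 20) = m + 1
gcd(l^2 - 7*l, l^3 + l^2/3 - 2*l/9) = l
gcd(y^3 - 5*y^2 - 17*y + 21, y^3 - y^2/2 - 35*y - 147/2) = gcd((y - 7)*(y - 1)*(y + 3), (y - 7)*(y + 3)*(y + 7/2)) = y^2 - 4*y - 21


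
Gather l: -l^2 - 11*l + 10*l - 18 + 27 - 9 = -l^2 - l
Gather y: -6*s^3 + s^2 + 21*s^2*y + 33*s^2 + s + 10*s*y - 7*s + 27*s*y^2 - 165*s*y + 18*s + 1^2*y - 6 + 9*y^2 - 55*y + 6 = -6*s^3 + 34*s^2 + 12*s + y^2*(27*s + 9) + y*(21*s^2 - 155*s - 54)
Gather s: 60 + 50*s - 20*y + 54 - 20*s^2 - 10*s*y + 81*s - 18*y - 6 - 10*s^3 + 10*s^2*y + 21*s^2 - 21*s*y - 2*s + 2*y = -10*s^3 + s^2*(10*y + 1) + s*(129 - 31*y) - 36*y + 108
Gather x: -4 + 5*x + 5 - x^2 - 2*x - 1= -x^2 + 3*x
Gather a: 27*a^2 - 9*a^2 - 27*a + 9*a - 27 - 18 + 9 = 18*a^2 - 18*a - 36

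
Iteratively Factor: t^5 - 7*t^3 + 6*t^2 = (t - 2)*(t^4 + 2*t^3 - 3*t^2) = (t - 2)*(t + 3)*(t^3 - t^2) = t*(t - 2)*(t + 3)*(t^2 - t) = t*(t - 2)*(t - 1)*(t + 3)*(t)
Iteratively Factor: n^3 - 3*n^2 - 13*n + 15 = (n + 3)*(n^2 - 6*n + 5) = (n - 1)*(n + 3)*(n - 5)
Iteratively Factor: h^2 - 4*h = (h)*(h - 4)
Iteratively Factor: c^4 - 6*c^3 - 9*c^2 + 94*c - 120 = (c - 3)*(c^3 - 3*c^2 - 18*c + 40) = (c - 3)*(c + 4)*(c^2 - 7*c + 10) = (c - 5)*(c - 3)*(c + 4)*(c - 2)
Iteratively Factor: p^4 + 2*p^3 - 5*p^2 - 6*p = (p + 1)*(p^3 + p^2 - 6*p) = p*(p + 1)*(p^2 + p - 6) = p*(p + 1)*(p + 3)*(p - 2)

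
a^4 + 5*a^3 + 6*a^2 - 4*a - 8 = (a - 1)*(a + 2)^3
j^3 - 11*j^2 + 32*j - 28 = (j - 7)*(j - 2)^2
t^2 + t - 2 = (t - 1)*(t + 2)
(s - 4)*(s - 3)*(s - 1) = s^3 - 8*s^2 + 19*s - 12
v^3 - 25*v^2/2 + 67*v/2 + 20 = (v - 8)*(v - 5)*(v + 1/2)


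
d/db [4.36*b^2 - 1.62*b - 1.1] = 8.72*b - 1.62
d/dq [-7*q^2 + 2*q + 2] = 2 - 14*q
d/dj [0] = 0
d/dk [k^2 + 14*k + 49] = 2*k + 14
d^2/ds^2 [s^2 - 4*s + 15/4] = 2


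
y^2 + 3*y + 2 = (y + 1)*(y + 2)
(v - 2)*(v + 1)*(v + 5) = v^3 + 4*v^2 - 7*v - 10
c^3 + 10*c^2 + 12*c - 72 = (c - 2)*(c + 6)^2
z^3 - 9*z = z*(z - 3)*(z + 3)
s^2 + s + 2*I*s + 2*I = (s + 1)*(s + 2*I)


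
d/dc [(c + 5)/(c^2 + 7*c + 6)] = (c^2 + 7*c - (c + 5)*(2*c + 7) + 6)/(c^2 + 7*c + 6)^2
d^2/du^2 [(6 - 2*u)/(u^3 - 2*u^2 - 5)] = 4*(u^2*(u - 3)*(3*u - 4)^2 + (3*u^2 - 4*u + (u - 3)*(3*u - 2))*(-u^3 + 2*u^2 + 5))/(-u^3 + 2*u^2 + 5)^3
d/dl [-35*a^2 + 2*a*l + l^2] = 2*a + 2*l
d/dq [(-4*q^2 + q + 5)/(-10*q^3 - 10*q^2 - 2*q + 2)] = (-10*q^4 + 5*q^3 + 42*q^2 + 21*q + 3)/(25*q^6 + 50*q^5 + 35*q^4 - 9*q^2 - 2*q + 1)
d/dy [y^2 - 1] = 2*y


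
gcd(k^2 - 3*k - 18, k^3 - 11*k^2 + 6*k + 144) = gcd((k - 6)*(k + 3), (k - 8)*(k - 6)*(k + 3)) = k^2 - 3*k - 18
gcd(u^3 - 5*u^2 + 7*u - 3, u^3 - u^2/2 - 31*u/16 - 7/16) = 1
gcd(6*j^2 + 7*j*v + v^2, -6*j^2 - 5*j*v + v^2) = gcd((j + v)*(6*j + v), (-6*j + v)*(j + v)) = j + v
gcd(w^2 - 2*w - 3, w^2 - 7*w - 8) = w + 1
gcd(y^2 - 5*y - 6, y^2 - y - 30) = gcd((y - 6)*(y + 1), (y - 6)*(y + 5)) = y - 6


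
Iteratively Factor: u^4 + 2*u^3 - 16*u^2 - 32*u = (u + 4)*(u^3 - 2*u^2 - 8*u) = (u - 4)*(u + 4)*(u^2 + 2*u) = u*(u - 4)*(u + 4)*(u + 2)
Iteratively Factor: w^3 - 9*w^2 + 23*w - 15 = (w - 1)*(w^2 - 8*w + 15) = (w - 3)*(w - 1)*(w - 5)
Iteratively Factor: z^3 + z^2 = (z + 1)*(z^2) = z*(z + 1)*(z)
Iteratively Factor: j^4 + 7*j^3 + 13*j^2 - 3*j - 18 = (j + 3)*(j^3 + 4*j^2 + j - 6) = (j - 1)*(j + 3)*(j^2 + 5*j + 6) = (j - 1)*(j + 3)^2*(j + 2)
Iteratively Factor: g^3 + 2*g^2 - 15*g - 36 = (g + 3)*(g^2 - g - 12) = (g - 4)*(g + 3)*(g + 3)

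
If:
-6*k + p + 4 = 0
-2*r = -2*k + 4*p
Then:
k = 8/11 - r/11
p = 4/11 - 6*r/11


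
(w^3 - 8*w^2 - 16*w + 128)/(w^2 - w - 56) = (w^2 - 16)/(w + 7)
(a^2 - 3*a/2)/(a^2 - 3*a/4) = 2*(2*a - 3)/(4*a - 3)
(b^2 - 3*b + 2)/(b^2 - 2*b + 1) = (b - 2)/(b - 1)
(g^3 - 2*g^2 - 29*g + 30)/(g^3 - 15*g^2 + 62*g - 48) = (g + 5)/(g - 8)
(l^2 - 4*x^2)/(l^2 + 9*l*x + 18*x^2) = (l^2 - 4*x^2)/(l^2 + 9*l*x + 18*x^2)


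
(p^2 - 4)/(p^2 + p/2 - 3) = 2*(p - 2)/(2*p - 3)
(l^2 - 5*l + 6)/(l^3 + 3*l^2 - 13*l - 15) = (l - 2)/(l^2 + 6*l + 5)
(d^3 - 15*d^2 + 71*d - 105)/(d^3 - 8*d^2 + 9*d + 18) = (d^2 - 12*d + 35)/(d^2 - 5*d - 6)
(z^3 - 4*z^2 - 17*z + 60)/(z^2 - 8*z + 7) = (z^3 - 4*z^2 - 17*z + 60)/(z^2 - 8*z + 7)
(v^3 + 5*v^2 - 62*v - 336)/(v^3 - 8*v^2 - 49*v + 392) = (v + 6)/(v - 7)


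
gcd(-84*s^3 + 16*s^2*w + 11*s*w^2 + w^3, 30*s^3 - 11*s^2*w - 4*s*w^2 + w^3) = 2*s - w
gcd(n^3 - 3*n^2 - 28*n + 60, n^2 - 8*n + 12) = n^2 - 8*n + 12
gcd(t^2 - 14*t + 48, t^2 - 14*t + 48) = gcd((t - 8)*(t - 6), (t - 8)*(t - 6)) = t^2 - 14*t + 48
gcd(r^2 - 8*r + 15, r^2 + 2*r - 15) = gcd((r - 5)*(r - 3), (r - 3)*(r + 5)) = r - 3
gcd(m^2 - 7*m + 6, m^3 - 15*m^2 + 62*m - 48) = m^2 - 7*m + 6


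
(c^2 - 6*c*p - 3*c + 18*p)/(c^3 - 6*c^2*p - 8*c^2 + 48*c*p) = (c - 3)/(c*(c - 8))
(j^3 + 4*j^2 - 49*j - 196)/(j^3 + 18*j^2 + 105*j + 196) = (j - 7)/(j + 7)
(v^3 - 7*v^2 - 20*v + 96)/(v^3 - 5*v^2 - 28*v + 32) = (v - 3)/(v - 1)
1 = 1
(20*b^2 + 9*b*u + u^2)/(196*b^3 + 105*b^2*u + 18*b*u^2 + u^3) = (5*b + u)/(49*b^2 + 14*b*u + u^2)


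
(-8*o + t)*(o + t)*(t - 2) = -8*o^2*t + 16*o^2 - 7*o*t^2 + 14*o*t + t^3 - 2*t^2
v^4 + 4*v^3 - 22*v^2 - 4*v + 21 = (v - 3)*(v - 1)*(v + 1)*(v + 7)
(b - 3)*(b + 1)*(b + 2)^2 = b^4 + 2*b^3 - 7*b^2 - 20*b - 12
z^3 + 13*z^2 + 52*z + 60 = (z + 2)*(z + 5)*(z + 6)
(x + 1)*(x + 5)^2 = x^3 + 11*x^2 + 35*x + 25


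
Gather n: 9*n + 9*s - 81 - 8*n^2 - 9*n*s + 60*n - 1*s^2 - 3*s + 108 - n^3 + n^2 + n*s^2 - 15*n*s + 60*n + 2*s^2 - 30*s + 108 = -n^3 - 7*n^2 + n*(s^2 - 24*s + 129) + s^2 - 24*s + 135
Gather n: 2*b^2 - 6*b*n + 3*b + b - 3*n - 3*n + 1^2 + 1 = 2*b^2 + 4*b + n*(-6*b - 6) + 2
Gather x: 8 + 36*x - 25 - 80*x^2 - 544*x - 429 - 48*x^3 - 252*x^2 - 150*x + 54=-48*x^3 - 332*x^2 - 658*x - 392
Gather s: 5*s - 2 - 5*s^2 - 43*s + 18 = -5*s^2 - 38*s + 16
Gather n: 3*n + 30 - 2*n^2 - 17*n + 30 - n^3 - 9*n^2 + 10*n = -n^3 - 11*n^2 - 4*n + 60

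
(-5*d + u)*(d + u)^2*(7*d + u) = -35*d^4 - 68*d^3*u - 30*d^2*u^2 + 4*d*u^3 + u^4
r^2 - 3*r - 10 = (r - 5)*(r + 2)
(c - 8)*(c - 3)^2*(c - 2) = c^4 - 16*c^3 + 85*c^2 - 186*c + 144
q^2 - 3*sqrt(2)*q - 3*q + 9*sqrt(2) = (q - 3)*(q - 3*sqrt(2))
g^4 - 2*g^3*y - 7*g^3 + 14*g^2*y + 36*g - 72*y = (g - 6)*(g - 3)*(g + 2)*(g - 2*y)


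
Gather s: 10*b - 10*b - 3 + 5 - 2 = 0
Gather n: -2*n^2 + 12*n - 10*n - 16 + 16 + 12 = -2*n^2 + 2*n + 12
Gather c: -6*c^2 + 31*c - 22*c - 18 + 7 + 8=-6*c^2 + 9*c - 3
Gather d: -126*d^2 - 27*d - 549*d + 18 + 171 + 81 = -126*d^2 - 576*d + 270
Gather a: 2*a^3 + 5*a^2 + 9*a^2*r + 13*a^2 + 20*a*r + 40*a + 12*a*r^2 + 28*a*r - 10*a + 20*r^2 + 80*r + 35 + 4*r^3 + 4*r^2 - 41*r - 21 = 2*a^3 + a^2*(9*r + 18) + a*(12*r^2 + 48*r + 30) + 4*r^3 + 24*r^2 + 39*r + 14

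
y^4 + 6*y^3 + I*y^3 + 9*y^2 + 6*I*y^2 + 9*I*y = y*(y + 3)^2*(y + I)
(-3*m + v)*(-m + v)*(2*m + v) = 6*m^3 - 5*m^2*v - 2*m*v^2 + v^3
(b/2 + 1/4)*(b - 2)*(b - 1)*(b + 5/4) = b^4/2 - 5*b^3/8 - 21*b^2/16 + 13*b/16 + 5/8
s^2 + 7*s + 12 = (s + 3)*(s + 4)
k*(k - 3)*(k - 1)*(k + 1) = k^4 - 3*k^3 - k^2 + 3*k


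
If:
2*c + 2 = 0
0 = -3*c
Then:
No Solution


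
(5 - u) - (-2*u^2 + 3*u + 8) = 2*u^2 - 4*u - 3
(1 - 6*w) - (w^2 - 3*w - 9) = -w^2 - 3*w + 10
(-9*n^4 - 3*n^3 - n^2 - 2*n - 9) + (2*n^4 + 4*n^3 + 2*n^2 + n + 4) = -7*n^4 + n^3 + n^2 - n - 5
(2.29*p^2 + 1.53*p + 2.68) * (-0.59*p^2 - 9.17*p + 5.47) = -1.3511*p^4 - 21.902*p^3 - 3.085*p^2 - 16.2065*p + 14.6596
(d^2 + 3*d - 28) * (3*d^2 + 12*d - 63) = 3*d^4 + 21*d^3 - 111*d^2 - 525*d + 1764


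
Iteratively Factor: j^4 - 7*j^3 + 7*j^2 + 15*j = (j + 1)*(j^3 - 8*j^2 + 15*j) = j*(j + 1)*(j^2 - 8*j + 15) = j*(j - 5)*(j + 1)*(j - 3)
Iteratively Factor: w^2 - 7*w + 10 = (w - 2)*(w - 5)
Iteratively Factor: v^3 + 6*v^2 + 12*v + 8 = (v + 2)*(v^2 + 4*v + 4) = (v + 2)^2*(v + 2)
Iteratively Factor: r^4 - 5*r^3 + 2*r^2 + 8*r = (r - 2)*(r^3 - 3*r^2 - 4*r) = (r - 2)*(r + 1)*(r^2 - 4*r) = (r - 4)*(r - 2)*(r + 1)*(r)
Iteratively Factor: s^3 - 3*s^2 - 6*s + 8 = (s + 2)*(s^2 - 5*s + 4) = (s - 4)*(s + 2)*(s - 1)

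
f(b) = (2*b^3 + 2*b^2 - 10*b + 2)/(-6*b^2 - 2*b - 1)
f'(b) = (12*b + 2)*(2*b^3 + 2*b^2 - 10*b + 2)/(-6*b^2 - 2*b - 1)^2 + (6*b^2 + 4*b - 10)/(-6*b^2 - 2*b - 1) = 2*(-6*b^4 - 4*b^3 - 35*b^2 + 10*b + 7)/(36*b^4 + 24*b^3 + 16*b^2 + 4*b + 1)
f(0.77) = 0.59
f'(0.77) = -0.54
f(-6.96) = 1.82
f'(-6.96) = -0.38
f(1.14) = 0.35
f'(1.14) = -0.70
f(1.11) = 0.37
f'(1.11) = -0.70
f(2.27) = -0.36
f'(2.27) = -0.54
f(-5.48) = 1.25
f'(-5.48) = -0.40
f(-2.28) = -0.42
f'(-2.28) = -0.82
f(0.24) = 0.14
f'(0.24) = 4.39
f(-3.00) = 0.08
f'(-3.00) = -0.60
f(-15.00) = 4.65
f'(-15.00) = -0.34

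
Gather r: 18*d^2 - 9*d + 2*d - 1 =18*d^2 - 7*d - 1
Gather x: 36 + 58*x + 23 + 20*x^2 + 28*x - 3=20*x^2 + 86*x + 56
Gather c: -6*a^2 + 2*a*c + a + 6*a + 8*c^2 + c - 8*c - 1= -6*a^2 + 7*a + 8*c^2 + c*(2*a - 7) - 1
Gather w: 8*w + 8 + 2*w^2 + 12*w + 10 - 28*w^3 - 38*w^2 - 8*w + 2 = -28*w^3 - 36*w^2 + 12*w + 20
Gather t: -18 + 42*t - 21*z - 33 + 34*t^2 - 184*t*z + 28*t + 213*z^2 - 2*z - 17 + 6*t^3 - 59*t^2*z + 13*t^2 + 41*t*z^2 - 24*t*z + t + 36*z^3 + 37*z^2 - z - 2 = 6*t^3 + t^2*(47 - 59*z) + t*(41*z^2 - 208*z + 71) + 36*z^3 + 250*z^2 - 24*z - 70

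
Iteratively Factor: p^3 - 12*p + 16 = (p - 2)*(p^2 + 2*p - 8) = (p - 2)*(p + 4)*(p - 2)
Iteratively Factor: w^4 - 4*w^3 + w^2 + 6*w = (w - 3)*(w^3 - w^2 - 2*w) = (w - 3)*(w + 1)*(w^2 - 2*w) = (w - 3)*(w - 2)*(w + 1)*(w)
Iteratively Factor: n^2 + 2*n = (n)*(n + 2)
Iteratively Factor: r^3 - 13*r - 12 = (r + 1)*(r^2 - r - 12) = (r - 4)*(r + 1)*(r + 3)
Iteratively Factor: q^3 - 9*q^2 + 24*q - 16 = (q - 1)*(q^2 - 8*q + 16) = (q - 4)*(q - 1)*(q - 4)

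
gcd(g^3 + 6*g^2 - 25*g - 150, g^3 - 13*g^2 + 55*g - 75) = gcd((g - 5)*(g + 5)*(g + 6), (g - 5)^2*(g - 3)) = g - 5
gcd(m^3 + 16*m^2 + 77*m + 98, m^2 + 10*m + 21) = m + 7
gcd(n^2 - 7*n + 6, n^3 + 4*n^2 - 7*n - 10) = 1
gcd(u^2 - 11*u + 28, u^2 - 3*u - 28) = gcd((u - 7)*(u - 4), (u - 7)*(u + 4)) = u - 7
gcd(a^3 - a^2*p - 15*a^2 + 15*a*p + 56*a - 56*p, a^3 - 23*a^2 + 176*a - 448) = a^2 - 15*a + 56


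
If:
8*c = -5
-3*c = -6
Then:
No Solution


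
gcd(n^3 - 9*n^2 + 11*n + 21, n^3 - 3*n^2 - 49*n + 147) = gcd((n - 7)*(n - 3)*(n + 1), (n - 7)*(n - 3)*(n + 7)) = n^2 - 10*n + 21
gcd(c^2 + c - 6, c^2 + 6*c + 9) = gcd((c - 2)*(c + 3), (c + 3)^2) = c + 3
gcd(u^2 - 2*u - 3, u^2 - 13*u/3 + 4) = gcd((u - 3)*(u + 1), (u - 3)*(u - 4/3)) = u - 3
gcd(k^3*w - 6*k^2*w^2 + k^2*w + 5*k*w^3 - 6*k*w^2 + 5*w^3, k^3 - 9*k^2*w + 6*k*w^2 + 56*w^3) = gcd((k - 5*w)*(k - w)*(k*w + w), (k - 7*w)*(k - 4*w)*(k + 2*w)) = 1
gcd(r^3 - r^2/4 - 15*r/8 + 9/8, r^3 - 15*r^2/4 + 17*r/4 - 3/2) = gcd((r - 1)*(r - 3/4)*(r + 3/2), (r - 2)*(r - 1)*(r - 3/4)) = r^2 - 7*r/4 + 3/4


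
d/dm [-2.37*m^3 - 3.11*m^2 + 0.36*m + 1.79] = -7.11*m^2 - 6.22*m + 0.36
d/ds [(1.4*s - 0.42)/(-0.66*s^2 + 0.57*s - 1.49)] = (0.924*s^2 - 0.5544*s - 1.8466)/(0.4356*s^4 - 0.7524*s^3 + 2.2917*s^2 - 1.6986*s + 2.2201)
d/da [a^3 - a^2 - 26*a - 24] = 3*a^2 - 2*a - 26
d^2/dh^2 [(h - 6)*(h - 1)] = 2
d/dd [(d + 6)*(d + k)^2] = (d + k)*(3*d + k + 12)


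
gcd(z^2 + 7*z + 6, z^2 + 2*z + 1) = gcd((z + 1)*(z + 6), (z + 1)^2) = z + 1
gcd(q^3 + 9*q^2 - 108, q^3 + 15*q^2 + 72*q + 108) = q^2 + 12*q + 36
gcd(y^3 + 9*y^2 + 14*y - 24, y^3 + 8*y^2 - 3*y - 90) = y + 6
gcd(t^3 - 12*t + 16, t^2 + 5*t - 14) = t - 2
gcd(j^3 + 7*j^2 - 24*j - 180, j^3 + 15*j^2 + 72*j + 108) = j^2 + 12*j + 36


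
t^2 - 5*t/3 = t*(t - 5/3)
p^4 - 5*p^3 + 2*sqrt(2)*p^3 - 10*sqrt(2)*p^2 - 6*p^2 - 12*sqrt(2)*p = p*(p - 6)*(p + 1)*(p + 2*sqrt(2))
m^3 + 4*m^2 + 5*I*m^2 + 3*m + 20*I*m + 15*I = (m + 1)*(m + 3)*(m + 5*I)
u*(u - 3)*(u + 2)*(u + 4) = u^4 + 3*u^3 - 10*u^2 - 24*u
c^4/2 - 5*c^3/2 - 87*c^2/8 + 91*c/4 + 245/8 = (c/2 + 1/2)*(c - 7)*(c - 5/2)*(c + 7/2)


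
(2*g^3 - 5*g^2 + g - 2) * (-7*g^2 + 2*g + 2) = -14*g^5 + 39*g^4 - 13*g^3 + 6*g^2 - 2*g - 4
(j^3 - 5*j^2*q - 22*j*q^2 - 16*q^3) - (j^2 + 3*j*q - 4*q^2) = j^3 - 5*j^2*q - j^2 - 22*j*q^2 - 3*j*q - 16*q^3 + 4*q^2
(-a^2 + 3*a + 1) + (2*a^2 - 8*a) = a^2 - 5*a + 1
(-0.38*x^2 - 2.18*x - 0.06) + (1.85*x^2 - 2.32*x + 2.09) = 1.47*x^2 - 4.5*x + 2.03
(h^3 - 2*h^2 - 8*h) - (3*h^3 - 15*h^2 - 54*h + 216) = -2*h^3 + 13*h^2 + 46*h - 216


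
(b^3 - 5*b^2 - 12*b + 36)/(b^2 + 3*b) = b - 8 + 12/b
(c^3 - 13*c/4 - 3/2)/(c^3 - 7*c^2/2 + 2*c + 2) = (c + 3/2)/(c - 2)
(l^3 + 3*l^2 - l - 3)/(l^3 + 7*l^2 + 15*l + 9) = (l - 1)/(l + 3)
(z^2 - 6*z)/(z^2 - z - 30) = z/(z + 5)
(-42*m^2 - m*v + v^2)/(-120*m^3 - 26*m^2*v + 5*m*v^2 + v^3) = (-7*m + v)/(-20*m^2 - m*v + v^2)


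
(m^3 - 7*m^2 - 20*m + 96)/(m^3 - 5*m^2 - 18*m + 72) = (m - 8)/(m - 6)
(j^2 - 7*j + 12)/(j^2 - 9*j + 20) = (j - 3)/(j - 5)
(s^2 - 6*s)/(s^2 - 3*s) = (s - 6)/(s - 3)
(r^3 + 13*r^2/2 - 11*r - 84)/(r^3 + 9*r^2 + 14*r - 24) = (r - 7/2)/(r - 1)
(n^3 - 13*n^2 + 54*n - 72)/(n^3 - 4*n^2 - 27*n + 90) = (n - 4)/(n + 5)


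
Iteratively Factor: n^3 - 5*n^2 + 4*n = (n)*(n^2 - 5*n + 4) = n*(n - 4)*(n - 1)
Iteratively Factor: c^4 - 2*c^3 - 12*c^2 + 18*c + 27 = (c + 3)*(c^3 - 5*c^2 + 3*c + 9) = (c + 1)*(c + 3)*(c^2 - 6*c + 9) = (c - 3)*(c + 1)*(c + 3)*(c - 3)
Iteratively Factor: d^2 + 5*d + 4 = (d + 4)*(d + 1)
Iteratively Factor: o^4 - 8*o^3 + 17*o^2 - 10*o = (o - 1)*(o^3 - 7*o^2 + 10*o) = o*(o - 1)*(o^2 - 7*o + 10) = o*(o - 5)*(o - 1)*(o - 2)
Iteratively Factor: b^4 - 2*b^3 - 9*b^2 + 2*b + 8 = (b - 1)*(b^3 - b^2 - 10*b - 8) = (b - 1)*(b + 2)*(b^2 - 3*b - 4) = (b - 4)*(b - 1)*(b + 2)*(b + 1)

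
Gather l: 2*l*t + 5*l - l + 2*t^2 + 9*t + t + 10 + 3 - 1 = l*(2*t + 4) + 2*t^2 + 10*t + 12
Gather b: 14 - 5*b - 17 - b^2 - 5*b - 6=-b^2 - 10*b - 9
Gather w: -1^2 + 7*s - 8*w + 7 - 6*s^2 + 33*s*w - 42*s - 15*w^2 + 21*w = -6*s^2 - 35*s - 15*w^2 + w*(33*s + 13) + 6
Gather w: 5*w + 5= 5*w + 5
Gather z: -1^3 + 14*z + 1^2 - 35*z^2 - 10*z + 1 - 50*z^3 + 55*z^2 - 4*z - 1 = -50*z^3 + 20*z^2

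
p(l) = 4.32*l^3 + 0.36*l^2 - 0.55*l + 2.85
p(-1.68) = -15.69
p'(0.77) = 7.69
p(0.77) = 4.61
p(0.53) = 3.30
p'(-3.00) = 113.93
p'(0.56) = 3.92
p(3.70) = 224.56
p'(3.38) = 149.94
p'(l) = 12.96*l^2 + 0.72*l - 0.55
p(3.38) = 171.92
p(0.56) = 3.41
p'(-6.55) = 550.75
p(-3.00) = -108.90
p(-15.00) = -14487.90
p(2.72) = 90.95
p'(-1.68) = 34.82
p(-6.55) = -1192.07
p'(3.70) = 179.54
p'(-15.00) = 2904.65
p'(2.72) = 97.29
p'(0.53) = 3.47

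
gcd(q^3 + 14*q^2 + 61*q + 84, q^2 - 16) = q + 4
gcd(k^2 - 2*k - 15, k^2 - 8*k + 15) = k - 5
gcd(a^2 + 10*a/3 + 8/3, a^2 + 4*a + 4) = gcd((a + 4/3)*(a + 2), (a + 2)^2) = a + 2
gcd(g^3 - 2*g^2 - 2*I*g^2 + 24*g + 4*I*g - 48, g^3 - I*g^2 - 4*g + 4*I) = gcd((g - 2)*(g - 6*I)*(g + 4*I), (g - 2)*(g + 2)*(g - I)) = g - 2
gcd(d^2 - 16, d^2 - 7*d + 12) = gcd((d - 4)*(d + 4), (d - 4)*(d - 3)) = d - 4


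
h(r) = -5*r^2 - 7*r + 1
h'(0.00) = -7.00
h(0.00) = 1.00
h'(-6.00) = 53.00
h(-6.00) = -137.00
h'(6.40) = -71.00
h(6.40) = -248.60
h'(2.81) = -35.10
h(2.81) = -58.15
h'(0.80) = -15.00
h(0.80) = -7.80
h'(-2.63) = 19.30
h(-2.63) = -15.17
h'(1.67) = -23.70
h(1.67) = -24.63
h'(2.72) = -34.20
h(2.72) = -55.03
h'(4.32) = -50.20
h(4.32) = -122.55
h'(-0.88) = 1.80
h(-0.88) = 3.29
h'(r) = -10*r - 7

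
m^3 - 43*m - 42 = (m - 7)*(m + 1)*(m + 6)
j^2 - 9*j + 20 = (j - 5)*(j - 4)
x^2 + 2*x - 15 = (x - 3)*(x + 5)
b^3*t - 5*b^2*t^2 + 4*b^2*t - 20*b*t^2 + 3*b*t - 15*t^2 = (b + 3)*(b - 5*t)*(b*t + t)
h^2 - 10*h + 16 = (h - 8)*(h - 2)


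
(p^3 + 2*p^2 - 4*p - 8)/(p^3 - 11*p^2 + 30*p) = (p^3 + 2*p^2 - 4*p - 8)/(p*(p^2 - 11*p + 30))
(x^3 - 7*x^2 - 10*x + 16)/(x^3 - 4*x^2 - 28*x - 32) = (x - 1)/(x + 2)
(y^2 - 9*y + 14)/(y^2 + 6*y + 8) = (y^2 - 9*y + 14)/(y^2 + 6*y + 8)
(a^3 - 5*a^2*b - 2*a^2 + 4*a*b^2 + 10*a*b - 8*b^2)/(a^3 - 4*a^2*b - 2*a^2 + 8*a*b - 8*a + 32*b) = (a^2 - a*b - 2*a + 2*b)/(a^2 - 2*a - 8)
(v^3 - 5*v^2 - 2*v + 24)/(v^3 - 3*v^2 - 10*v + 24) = (v^2 - v - 6)/(v^2 + v - 6)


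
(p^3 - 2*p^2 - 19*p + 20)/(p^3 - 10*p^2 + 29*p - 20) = (p + 4)/(p - 4)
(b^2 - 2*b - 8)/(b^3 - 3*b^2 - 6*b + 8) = 1/(b - 1)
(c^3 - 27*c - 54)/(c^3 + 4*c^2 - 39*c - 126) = (c + 3)/(c + 7)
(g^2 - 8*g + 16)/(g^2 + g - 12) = (g^2 - 8*g + 16)/(g^2 + g - 12)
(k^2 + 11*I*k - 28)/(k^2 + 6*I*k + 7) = (k + 4*I)/(k - I)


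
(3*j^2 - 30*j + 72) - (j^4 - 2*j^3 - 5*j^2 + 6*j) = -j^4 + 2*j^3 + 8*j^2 - 36*j + 72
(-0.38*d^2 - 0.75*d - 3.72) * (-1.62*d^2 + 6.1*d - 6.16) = 0.6156*d^4 - 1.103*d^3 + 3.7922*d^2 - 18.072*d + 22.9152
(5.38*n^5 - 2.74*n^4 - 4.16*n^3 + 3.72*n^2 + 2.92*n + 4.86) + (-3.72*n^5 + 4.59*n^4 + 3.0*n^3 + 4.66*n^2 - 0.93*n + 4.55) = 1.66*n^5 + 1.85*n^4 - 1.16*n^3 + 8.38*n^2 + 1.99*n + 9.41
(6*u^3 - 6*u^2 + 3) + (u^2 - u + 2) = 6*u^3 - 5*u^2 - u + 5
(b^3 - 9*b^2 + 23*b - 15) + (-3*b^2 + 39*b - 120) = b^3 - 12*b^2 + 62*b - 135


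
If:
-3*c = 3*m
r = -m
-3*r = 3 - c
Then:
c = -3/2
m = 3/2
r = -3/2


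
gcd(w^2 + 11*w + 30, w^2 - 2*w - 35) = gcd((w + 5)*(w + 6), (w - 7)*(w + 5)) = w + 5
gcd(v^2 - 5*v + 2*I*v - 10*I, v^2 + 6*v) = 1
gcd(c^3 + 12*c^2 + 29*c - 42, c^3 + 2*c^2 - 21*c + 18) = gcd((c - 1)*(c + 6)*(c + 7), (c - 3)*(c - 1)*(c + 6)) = c^2 + 5*c - 6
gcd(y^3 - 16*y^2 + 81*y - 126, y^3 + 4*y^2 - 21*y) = y - 3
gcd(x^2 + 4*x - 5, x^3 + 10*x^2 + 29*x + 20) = x + 5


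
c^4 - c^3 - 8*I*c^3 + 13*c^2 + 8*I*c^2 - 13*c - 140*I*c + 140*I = (c - 1)*(c - 7*I)*(c - 5*I)*(c + 4*I)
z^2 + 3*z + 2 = (z + 1)*(z + 2)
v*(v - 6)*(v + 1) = v^3 - 5*v^2 - 6*v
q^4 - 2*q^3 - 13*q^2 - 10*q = q*(q - 5)*(q + 1)*(q + 2)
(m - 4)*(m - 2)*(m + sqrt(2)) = m^3 - 6*m^2 + sqrt(2)*m^2 - 6*sqrt(2)*m + 8*m + 8*sqrt(2)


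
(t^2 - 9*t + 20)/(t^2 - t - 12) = (t - 5)/(t + 3)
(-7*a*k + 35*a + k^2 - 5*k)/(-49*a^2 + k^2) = (k - 5)/(7*a + k)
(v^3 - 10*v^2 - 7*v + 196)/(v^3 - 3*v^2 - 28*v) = (v - 7)/v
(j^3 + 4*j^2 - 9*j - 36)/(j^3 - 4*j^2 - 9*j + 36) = (j + 4)/(j - 4)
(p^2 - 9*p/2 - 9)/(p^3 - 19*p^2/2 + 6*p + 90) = (2*p + 3)/(2*p^2 - 7*p - 30)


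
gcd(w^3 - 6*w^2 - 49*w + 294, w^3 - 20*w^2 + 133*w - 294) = w^2 - 13*w + 42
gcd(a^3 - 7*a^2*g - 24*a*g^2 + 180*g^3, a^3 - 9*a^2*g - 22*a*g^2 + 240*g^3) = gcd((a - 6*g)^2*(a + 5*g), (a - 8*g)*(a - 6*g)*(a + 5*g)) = a^2 - a*g - 30*g^2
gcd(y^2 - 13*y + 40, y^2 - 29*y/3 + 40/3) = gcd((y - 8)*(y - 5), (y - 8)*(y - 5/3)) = y - 8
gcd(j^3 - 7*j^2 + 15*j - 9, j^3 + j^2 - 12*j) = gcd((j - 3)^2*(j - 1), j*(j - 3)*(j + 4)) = j - 3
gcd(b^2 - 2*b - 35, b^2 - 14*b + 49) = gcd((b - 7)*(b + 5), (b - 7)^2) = b - 7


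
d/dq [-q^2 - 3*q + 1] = -2*q - 3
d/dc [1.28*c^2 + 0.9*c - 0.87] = 2.56*c + 0.9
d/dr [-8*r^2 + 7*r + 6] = 7 - 16*r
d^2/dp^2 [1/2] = 0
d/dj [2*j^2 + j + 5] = 4*j + 1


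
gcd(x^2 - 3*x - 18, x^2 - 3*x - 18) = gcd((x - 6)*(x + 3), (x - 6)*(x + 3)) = x^2 - 3*x - 18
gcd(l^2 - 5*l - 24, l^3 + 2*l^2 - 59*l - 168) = l^2 - 5*l - 24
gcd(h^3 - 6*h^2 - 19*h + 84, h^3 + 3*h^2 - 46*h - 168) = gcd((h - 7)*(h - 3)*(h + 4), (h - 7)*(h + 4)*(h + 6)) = h^2 - 3*h - 28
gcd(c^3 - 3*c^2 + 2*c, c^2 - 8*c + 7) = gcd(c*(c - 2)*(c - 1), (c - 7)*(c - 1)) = c - 1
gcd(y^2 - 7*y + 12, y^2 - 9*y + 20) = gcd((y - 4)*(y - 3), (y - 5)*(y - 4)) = y - 4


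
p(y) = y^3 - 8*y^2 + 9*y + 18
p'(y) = 3*y^2 - 16*y + 9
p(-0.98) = 0.56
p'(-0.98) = 27.56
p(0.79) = 20.61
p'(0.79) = -1.77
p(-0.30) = 14.55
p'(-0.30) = 14.07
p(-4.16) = -229.88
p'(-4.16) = 127.48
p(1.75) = 14.61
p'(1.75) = -9.81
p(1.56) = 16.37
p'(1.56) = -8.66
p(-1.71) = -25.78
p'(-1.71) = 45.13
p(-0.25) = 15.23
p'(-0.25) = 13.19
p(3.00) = 0.00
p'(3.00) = -12.00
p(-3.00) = -108.00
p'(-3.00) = 84.00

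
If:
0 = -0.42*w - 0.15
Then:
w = -0.36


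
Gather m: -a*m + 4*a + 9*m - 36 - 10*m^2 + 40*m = 4*a - 10*m^2 + m*(49 - a) - 36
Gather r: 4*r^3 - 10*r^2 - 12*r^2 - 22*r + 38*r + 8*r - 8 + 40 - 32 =4*r^3 - 22*r^2 + 24*r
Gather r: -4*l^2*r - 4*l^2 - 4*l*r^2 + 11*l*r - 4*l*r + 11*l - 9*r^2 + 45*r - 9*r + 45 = -4*l^2 + 11*l + r^2*(-4*l - 9) + r*(-4*l^2 + 7*l + 36) + 45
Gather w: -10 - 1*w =-w - 10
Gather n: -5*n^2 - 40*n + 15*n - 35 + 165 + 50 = -5*n^2 - 25*n + 180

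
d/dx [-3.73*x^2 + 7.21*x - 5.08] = 7.21 - 7.46*x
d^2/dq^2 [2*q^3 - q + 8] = 12*q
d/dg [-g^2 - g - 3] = -2*g - 1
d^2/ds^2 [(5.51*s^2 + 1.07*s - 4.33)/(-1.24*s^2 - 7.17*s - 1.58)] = (1.4210854715202e-14*s^4 + 94.6861519999999*s^3 + 104.718*s^2 + 243.561048*s + 424.967278)/(1.906624*s^6 + 33.073776*s^5 + 198.529332*s^4 + 452.886597*s^3 + 252.964794*s^2 + 53.697564*s + 3.944312)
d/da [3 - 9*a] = -9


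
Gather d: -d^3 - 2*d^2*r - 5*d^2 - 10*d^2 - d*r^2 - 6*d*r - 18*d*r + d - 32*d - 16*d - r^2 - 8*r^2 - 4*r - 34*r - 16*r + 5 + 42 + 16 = -d^3 + d^2*(-2*r - 15) + d*(-r^2 - 24*r - 47) - 9*r^2 - 54*r + 63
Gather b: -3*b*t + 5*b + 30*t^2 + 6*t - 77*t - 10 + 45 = b*(5 - 3*t) + 30*t^2 - 71*t + 35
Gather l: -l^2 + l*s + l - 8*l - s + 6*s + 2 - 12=-l^2 + l*(s - 7) + 5*s - 10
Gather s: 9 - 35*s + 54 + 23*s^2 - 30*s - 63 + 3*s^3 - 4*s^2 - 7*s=3*s^3 + 19*s^2 - 72*s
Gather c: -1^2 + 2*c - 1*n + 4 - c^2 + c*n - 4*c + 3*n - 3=-c^2 + c*(n - 2) + 2*n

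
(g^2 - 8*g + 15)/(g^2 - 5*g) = (g - 3)/g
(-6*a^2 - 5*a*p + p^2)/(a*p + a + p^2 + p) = (-6*a + p)/(p + 1)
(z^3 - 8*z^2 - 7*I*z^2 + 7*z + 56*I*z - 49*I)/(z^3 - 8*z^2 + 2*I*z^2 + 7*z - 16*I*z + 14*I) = (z - 7*I)/(z + 2*I)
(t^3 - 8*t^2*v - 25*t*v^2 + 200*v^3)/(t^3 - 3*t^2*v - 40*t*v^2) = (t - 5*v)/t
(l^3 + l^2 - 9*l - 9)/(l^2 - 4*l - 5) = (l^2 - 9)/(l - 5)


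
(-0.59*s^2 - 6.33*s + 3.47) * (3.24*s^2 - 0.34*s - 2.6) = -1.9116*s^4 - 20.3086*s^3 + 14.929*s^2 + 15.2782*s - 9.022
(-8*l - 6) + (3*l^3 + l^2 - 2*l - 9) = 3*l^3 + l^2 - 10*l - 15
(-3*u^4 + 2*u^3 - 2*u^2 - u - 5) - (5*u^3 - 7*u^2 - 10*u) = -3*u^4 - 3*u^3 + 5*u^2 + 9*u - 5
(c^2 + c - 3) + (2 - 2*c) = c^2 - c - 1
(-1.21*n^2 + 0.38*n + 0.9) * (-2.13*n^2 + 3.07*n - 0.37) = 2.5773*n^4 - 4.5241*n^3 - 0.3027*n^2 + 2.6224*n - 0.333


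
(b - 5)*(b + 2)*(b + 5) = b^3 + 2*b^2 - 25*b - 50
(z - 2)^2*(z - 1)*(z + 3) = z^4 - 2*z^3 - 7*z^2 + 20*z - 12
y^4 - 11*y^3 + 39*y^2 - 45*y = y*(y - 5)*(y - 3)^2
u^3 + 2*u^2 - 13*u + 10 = (u - 2)*(u - 1)*(u + 5)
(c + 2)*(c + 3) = c^2 + 5*c + 6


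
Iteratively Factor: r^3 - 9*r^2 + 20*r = (r)*(r^2 - 9*r + 20) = r*(r - 4)*(r - 5)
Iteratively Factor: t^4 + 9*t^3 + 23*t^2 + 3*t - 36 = (t - 1)*(t^3 + 10*t^2 + 33*t + 36) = (t - 1)*(t + 3)*(t^2 + 7*t + 12) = (t - 1)*(t + 3)^2*(t + 4)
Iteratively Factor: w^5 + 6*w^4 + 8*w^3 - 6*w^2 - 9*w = (w + 1)*(w^4 + 5*w^3 + 3*w^2 - 9*w) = (w + 1)*(w + 3)*(w^3 + 2*w^2 - 3*w) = (w - 1)*(w + 1)*(w + 3)*(w^2 + 3*w) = w*(w - 1)*(w + 1)*(w + 3)*(w + 3)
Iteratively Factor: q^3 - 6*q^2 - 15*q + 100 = (q - 5)*(q^2 - q - 20) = (q - 5)*(q + 4)*(q - 5)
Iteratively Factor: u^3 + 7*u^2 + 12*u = (u + 3)*(u^2 + 4*u) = u*(u + 3)*(u + 4)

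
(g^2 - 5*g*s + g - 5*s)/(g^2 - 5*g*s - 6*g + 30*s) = (g + 1)/(g - 6)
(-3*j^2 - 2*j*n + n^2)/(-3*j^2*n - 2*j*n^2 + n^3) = 1/n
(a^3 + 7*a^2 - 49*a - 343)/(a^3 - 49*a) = (a + 7)/a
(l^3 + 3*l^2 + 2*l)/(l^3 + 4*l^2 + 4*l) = (l + 1)/(l + 2)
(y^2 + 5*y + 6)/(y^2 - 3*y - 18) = (y + 2)/(y - 6)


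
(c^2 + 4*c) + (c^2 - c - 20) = 2*c^2 + 3*c - 20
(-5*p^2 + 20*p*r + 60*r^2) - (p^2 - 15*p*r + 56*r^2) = -6*p^2 + 35*p*r + 4*r^2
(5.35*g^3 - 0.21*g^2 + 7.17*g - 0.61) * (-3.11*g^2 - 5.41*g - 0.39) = -16.6385*g^5 - 28.2904*g^4 - 23.2491*g^3 - 36.8107*g^2 + 0.5038*g + 0.2379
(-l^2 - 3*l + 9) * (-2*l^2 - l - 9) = 2*l^4 + 7*l^3 - 6*l^2 + 18*l - 81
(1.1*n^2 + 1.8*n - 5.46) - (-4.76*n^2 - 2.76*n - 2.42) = 5.86*n^2 + 4.56*n - 3.04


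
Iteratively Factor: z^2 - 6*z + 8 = (z - 4)*(z - 2)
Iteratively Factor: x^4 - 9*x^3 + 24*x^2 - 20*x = (x)*(x^3 - 9*x^2 + 24*x - 20) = x*(x - 2)*(x^2 - 7*x + 10) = x*(x - 5)*(x - 2)*(x - 2)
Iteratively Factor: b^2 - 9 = (b - 3)*(b + 3)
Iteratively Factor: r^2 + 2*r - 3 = (r - 1)*(r + 3)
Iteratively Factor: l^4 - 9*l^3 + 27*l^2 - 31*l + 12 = (l - 1)*(l^3 - 8*l^2 + 19*l - 12) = (l - 3)*(l - 1)*(l^2 - 5*l + 4) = (l - 4)*(l - 3)*(l - 1)*(l - 1)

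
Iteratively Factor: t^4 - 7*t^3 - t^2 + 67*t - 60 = (t - 4)*(t^3 - 3*t^2 - 13*t + 15) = (t - 4)*(t + 3)*(t^2 - 6*t + 5) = (t - 5)*(t - 4)*(t + 3)*(t - 1)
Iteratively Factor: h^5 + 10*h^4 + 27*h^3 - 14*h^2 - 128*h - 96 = (h + 1)*(h^4 + 9*h^3 + 18*h^2 - 32*h - 96) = (h + 1)*(h + 4)*(h^3 + 5*h^2 - 2*h - 24) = (h + 1)*(h + 4)^2*(h^2 + h - 6) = (h + 1)*(h + 3)*(h + 4)^2*(h - 2)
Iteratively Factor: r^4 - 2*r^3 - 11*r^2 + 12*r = (r)*(r^3 - 2*r^2 - 11*r + 12) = r*(r + 3)*(r^2 - 5*r + 4) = r*(r - 1)*(r + 3)*(r - 4)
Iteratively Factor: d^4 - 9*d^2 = (d)*(d^3 - 9*d) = d*(d - 3)*(d^2 + 3*d) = d*(d - 3)*(d + 3)*(d)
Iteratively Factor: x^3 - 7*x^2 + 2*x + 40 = (x - 5)*(x^2 - 2*x - 8) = (x - 5)*(x + 2)*(x - 4)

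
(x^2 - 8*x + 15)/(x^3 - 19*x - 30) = (x - 3)/(x^2 + 5*x + 6)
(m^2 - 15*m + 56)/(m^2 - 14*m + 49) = (m - 8)/(m - 7)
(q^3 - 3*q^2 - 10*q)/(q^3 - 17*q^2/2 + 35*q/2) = 2*(q + 2)/(2*q - 7)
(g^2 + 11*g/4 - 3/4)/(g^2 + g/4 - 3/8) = 2*(4*g^2 + 11*g - 3)/(8*g^2 + 2*g - 3)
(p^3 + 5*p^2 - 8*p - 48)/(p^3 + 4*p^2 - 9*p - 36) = (p + 4)/(p + 3)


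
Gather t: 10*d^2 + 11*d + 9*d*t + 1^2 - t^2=10*d^2 + 9*d*t + 11*d - t^2 + 1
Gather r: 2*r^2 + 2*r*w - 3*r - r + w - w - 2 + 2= 2*r^2 + r*(2*w - 4)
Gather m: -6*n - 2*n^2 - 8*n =-2*n^2 - 14*n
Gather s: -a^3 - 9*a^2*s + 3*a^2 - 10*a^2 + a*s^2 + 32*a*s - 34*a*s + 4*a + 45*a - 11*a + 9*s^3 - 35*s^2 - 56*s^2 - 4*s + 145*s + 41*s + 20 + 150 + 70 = -a^3 - 7*a^2 + 38*a + 9*s^3 + s^2*(a - 91) + s*(-9*a^2 - 2*a + 182) + 240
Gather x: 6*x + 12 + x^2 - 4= x^2 + 6*x + 8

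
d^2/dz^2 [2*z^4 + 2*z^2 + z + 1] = 24*z^2 + 4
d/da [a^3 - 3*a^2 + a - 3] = 3*a^2 - 6*a + 1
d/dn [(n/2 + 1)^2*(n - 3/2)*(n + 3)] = n^3 + 33*n^2/8 + 11*n/4 - 3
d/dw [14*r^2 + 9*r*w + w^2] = 9*r + 2*w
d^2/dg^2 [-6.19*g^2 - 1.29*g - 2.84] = -12.3800000000000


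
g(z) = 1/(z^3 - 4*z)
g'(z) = (4 - 3*z^2)/(z^3 - 4*z)^2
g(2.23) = 0.46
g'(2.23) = -2.32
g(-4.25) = -0.02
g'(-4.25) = -0.01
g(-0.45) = 0.59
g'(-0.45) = 1.16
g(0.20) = -1.26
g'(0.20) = 6.19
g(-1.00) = 0.33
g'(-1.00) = 0.11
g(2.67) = 0.12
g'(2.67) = -0.25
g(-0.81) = 0.37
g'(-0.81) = 0.28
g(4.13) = 0.02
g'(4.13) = -0.02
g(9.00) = 0.00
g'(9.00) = 0.00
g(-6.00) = -0.00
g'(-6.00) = 0.00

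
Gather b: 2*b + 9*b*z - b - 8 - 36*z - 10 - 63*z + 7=b*(9*z + 1) - 99*z - 11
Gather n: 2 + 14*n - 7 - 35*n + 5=-21*n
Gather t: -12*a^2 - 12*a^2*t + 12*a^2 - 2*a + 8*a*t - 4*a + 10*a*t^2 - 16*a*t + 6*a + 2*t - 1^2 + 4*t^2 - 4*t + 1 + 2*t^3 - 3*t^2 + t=2*t^3 + t^2*(10*a + 1) + t*(-12*a^2 - 8*a - 1)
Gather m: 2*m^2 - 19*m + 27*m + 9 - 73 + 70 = 2*m^2 + 8*m + 6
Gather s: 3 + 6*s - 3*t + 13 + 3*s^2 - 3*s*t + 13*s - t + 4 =3*s^2 + s*(19 - 3*t) - 4*t + 20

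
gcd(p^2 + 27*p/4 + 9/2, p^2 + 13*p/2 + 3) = p + 6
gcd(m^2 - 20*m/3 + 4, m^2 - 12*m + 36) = m - 6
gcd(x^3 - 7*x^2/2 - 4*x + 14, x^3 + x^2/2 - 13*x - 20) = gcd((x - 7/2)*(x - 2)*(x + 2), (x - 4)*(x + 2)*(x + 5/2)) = x + 2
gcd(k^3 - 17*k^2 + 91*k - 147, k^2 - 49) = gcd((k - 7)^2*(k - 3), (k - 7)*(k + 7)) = k - 7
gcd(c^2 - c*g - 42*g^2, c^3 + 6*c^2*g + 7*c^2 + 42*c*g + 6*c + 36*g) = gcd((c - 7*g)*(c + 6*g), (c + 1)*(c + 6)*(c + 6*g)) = c + 6*g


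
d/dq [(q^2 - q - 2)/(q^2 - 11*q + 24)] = 2*(-5*q^2 + 26*q - 23)/(q^4 - 22*q^3 + 169*q^2 - 528*q + 576)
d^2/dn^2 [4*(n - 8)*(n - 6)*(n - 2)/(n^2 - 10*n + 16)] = 0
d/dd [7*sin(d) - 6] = 7*cos(d)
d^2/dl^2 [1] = 0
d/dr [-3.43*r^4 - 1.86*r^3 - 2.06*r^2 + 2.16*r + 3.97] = -13.72*r^3 - 5.58*r^2 - 4.12*r + 2.16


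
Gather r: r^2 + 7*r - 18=r^2 + 7*r - 18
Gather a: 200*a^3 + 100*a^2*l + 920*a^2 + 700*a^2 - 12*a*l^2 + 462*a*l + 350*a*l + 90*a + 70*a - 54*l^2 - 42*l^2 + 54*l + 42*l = 200*a^3 + a^2*(100*l + 1620) + a*(-12*l^2 + 812*l + 160) - 96*l^2 + 96*l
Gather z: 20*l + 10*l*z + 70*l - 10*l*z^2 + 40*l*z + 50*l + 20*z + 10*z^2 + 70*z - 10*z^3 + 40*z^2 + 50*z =140*l - 10*z^3 + z^2*(50 - 10*l) + z*(50*l + 140)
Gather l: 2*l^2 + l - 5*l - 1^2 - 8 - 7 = 2*l^2 - 4*l - 16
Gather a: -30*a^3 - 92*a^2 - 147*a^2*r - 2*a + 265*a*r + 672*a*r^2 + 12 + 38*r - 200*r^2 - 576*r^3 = -30*a^3 + a^2*(-147*r - 92) + a*(672*r^2 + 265*r - 2) - 576*r^3 - 200*r^2 + 38*r + 12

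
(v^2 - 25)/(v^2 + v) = (v^2 - 25)/(v*(v + 1))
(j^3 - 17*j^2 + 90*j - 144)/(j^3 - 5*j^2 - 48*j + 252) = (j^2 - 11*j + 24)/(j^2 + j - 42)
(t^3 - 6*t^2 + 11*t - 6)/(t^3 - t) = (t^2 - 5*t + 6)/(t*(t + 1))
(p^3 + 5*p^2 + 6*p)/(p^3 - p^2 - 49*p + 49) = p*(p^2 + 5*p + 6)/(p^3 - p^2 - 49*p + 49)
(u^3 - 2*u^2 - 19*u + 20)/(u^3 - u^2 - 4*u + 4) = (u^2 - u - 20)/(u^2 - 4)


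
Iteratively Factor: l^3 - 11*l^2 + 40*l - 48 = (l - 4)*(l^2 - 7*l + 12) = (l - 4)^2*(l - 3)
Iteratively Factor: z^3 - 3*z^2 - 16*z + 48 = (z - 4)*(z^2 + z - 12) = (z - 4)*(z - 3)*(z + 4)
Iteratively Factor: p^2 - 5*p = (p)*(p - 5)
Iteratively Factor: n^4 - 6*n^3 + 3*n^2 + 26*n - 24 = (n - 1)*(n^3 - 5*n^2 - 2*n + 24) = (n - 4)*(n - 1)*(n^2 - n - 6) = (n - 4)*(n - 3)*(n - 1)*(n + 2)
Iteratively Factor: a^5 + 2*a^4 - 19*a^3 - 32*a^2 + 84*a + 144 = (a + 4)*(a^4 - 2*a^3 - 11*a^2 + 12*a + 36) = (a + 2)*(a + 4)*(a^3 - 4*a^2 - 3*a + 18) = (a - 3)*(a + 2)*(a + 4)*(a^2 - a - 6) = (a - 3)*(a + 2)^2*(a + 4)*(a - 3)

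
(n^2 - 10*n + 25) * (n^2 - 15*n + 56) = n^4 - 25*n^3 + 231*n^2 - 935*n + 1400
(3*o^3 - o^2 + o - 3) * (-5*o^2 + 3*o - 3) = -15*o^5 + 14*o^4 - 17*o^3 + 21*o^2 - 12*o + 9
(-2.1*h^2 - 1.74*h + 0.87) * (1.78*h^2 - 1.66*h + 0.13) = -3.738*h^4 + 0.3888*h^3 + 4.164*h^2 - 1.6704*h + 0.1131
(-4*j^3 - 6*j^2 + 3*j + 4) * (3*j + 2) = -12*j^4 - 26*j^3 - 3*j^2 + 18*j + 8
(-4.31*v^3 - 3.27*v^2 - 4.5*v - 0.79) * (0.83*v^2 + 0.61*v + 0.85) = -3.5773*v^5 - 5.3432*v^4 - 9.3932*v^3 - 6.1802*v^2 - 4.3069*v - 0.6715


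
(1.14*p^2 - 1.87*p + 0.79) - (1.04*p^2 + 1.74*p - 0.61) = 0.0999999999999999*p^2 - 3.61*p + 1.4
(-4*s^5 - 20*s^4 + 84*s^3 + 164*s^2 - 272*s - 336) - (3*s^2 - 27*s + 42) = -4*s^5 - 20*s^4 + 84*s^3 + 161*s^2 - 245*s - 378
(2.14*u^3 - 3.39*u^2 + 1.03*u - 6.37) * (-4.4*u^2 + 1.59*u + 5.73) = -9.416*u^5 + 18.3186*u^4 + 2.3401*u^3 + 10.241*u^2 - 4.2264*u - 36.5001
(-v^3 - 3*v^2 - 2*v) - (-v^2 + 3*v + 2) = -v^3 - 2*v^2 - 5*v - 2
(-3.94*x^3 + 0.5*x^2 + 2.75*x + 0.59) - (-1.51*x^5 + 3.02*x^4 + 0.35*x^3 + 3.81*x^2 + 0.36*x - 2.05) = 1.51*x^5 - 3.02*x^4 - 4.29*x^3 - 3.31*x^2 + 2.39*x + 2.64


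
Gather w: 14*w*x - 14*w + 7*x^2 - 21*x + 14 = w*(14*x - 14) + 7*x^2 - 21*x + 14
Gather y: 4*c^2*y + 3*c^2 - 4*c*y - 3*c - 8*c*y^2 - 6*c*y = 3*c^2 - 8*c*y^2 - 3*c + y*(4*c^2 - 10*c)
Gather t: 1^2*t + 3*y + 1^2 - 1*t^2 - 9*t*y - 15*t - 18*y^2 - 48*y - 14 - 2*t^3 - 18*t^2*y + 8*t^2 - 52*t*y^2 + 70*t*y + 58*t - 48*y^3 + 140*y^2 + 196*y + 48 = -2*t^3 + t^2*(7 - 18*y) + t*(-52*y^2 + 61*y + 44) - 48*y^3 + 122*y^2 + 151*y + 35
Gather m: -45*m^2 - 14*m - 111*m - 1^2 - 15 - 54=-45*m^2 - 125*m - 70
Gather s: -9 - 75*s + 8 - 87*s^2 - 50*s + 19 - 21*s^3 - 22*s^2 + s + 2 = -21*s^3 - 109*s^2 - 124*s + 20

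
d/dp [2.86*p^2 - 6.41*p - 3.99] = 5.72*p - 6.41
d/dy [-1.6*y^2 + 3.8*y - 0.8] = 3.8 - 3.2*y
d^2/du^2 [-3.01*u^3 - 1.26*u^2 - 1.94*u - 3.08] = -18.06*u - 2.52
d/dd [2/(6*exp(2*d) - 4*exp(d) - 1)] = (8 - 24*exp(d))*exp(d)/(-6*exp(2*d) + 4*exp(d) + 1)^2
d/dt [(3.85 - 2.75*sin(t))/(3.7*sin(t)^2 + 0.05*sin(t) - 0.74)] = (10.175*sin(t)^2 - 28.49*sin(t) + 1.8425)*cos(t)/(13.69*sin(t)^4 + 0.37*sin(t)^3 - 5.4735*sin(t)^2 - 0.074*sin(t) + 0.5476)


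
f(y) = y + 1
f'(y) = 1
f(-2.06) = -1.06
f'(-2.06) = 1.00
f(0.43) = 1.43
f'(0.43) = 1.00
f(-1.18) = -0.18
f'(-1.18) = 1.00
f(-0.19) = 0.81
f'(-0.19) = 1.00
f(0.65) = 1.65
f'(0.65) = 1.00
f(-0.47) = 0.53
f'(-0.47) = 1.00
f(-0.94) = 0.06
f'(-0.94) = 1.00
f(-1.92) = -0.92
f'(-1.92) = 1.00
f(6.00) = 7.00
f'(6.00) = 1.00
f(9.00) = 10.00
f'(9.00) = 1.00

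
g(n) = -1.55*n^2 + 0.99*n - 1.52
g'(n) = 0.99 - 3.1*n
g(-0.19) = -1.76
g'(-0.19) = 1.58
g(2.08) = -6.17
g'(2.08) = -5.46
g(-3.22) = -20.78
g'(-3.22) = 10.97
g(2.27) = -7.26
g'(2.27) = -6.05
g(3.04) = -12.83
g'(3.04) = -8.43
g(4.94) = -34.45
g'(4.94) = -14.32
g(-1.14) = -4.66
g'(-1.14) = 4.52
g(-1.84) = -8.59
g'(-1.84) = 6.69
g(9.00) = -118.16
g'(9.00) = -26.91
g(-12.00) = -236.60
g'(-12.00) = 38.19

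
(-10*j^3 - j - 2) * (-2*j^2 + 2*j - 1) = 20*j^5 - 20*j^4 + 12*j^3 + 2*j^2 - 3*j + 2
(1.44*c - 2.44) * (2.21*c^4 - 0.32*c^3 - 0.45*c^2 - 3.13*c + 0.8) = 3.1824*c^5 - 5.8532*c^4 + 0.1328*c^3 - 3.4092*c^2 + 8.7892*c - 1.952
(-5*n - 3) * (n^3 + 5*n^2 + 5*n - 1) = -5*n^4 - 28*n^3 - 40*n^2 - 10*n + 3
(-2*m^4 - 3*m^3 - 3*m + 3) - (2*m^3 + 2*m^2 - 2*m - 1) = -2*m^4 - 5*m^3 - 2*m^2 - m + 4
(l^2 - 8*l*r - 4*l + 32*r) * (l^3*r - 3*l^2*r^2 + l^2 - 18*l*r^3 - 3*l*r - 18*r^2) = l^5*r - 11*l^4*r^2 - 4*l^4*r + l^4 + 6*l^3*r^3 + 44*l^3*r^2 - 11*l^3*r - 4*l^3 + 144*l^2*r^4 - 24*l^2*r^3 + 6*l^2*r^2 + 44*l^2*r - 576*l*r^4 + 144*l*r^3 - 24*l*r^2 - 576*r^3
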